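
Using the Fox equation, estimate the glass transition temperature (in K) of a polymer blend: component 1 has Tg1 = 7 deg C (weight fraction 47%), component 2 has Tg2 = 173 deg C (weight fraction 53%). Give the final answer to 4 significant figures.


1/Tg = w1/Tg1 + w2/Tg2 (in Kelvin)
Tg1 = 280.15 K, Tg2 = 446.15 K
1/Tg = 0.47/280.15 + 0.53/446.15
Tg = 349 K


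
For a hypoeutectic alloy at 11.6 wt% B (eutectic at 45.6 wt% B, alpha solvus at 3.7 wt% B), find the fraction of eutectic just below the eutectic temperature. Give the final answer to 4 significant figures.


f_primary = (C_e - C0) / (C_e - C_alpha_max)
f_primary = (45.6 - 11.6) / (45.6 - 3.7)
f_primary = 0.811456
f_eutectic = 1 - 0.811456 = 0.1885


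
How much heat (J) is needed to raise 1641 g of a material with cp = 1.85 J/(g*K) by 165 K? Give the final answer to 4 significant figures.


Q = m * cp * dT
Q = 1641 * 1.85 * 165
Q = 500900 J


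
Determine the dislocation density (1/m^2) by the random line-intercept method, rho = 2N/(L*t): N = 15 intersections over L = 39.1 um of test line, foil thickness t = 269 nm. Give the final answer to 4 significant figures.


rho = 2N / (L * t)
L = 39.1 um = 3.91e-05 m, t = 269 nm = 2.69e-07 m
rho = 2 * 15 / (3.91e-05 * 2.69e-07)
rho = 2.852e+12 1/m^2


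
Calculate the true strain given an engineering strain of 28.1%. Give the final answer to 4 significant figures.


epsilon_true = ln(1 + epsilon_eng)
epsilon_true = ln(1 + 0.281)
epsilon_true = 0.2476


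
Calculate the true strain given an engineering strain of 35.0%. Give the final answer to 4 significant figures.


epsilon_true = ln(1 + epsilon_eng)
epsilon_true = ln(1 + 0.35)
epsilon_true = 0.3001


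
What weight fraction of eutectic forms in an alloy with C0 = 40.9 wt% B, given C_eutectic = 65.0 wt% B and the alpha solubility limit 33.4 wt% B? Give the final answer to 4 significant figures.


f_primary = (C_e - C0) / (C_e - C_alpha_max)
f_primary = (65.0 - 40.9) / (65.0 - 33.4)
f_primary = 0.762658
f_eutectic = 1 - 0.762658 = 0.2373


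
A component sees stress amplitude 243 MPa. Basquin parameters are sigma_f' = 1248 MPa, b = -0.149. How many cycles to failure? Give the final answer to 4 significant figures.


sigma_a = sigma_f' * (2*Nf)^b
2*Nf = (sigma_a / sigma_f')^(1/b)
2*Nf = (243 / 1248)^(1/-0.149)
2*Nf = 58773.7
Nf = 29390 cycles


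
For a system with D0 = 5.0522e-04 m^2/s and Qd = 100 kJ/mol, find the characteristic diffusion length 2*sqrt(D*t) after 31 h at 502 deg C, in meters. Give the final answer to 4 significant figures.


Step 1: D = D0 * exp(-Qd/(R*T))
T = 775.15 K
D = 5.0522e-04 * exp(-100e3 / (8.314 * 775.15)) = 9.21696e-11 m^2/s
Step 2: L = 2*sqrt(D*t)
t = 31 h = 111600 s
L = 2*sqrt(9.21696e-11 * 111600) = 6.414e-03 m


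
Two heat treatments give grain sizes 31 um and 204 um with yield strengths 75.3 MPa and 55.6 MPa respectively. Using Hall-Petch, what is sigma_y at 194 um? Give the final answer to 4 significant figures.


sigma_y = sigma0 + k / sqrt(d)
1/sqrt(d1) = 1/sqrt(3.1e-05) = 179.605;  1/sqrt(d2) = 70.014
k = (sigma1 - sigma2) / (1/sqrt(d1) - 1/sqrt(d2)) = (75.3 - 55.6) / (179.605 - 70.014) = 0.179759 MPa*m^0.5
sigma0 = sigma1 - k/sqrt(d1) = 75.3 - 0.179759*179.605 = 43.0144 MPa
sigma_y(d3) = 43.0144 + 0.179759 / sqrt(1.94e-04) = 55.92 MPa


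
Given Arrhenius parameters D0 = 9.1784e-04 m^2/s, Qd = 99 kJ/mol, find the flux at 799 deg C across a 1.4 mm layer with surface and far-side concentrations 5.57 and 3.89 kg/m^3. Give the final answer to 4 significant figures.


Step 1: D = D0 * exp(-Qd/(R*T))
T = 799 + 273.15 = 1072.15 K
D = 9.1784e-04 * exp(-99e3 / (8.314 * 1072.15)) = 1.37835e-08 m^2/s
Step 2: J = D * (C1 - C2) / dx
J = 1.37835e-08 * (5.57 - 3.89) / 1.4e-03
J = 1.654e-05 kg/(m^2*s)


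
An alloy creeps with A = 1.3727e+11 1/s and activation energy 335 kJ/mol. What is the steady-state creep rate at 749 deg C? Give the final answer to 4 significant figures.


rate = A * exp(-Q / (R*T))
T = 749 + 273.15 = 1022.15 K
rate = 1.3727e+11 * exp(-335e3 / (8.314 * 1022.15))
rate = 1.041e-06 1/s


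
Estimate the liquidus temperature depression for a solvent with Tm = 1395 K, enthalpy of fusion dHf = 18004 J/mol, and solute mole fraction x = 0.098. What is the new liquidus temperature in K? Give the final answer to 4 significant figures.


dT = R*Tm^2*x / dHf
dT = 8.314 * 1395^2 * 0.098 / 18004
dT = 88.0675 K
T_new = 1395 - 88.0675 = 1307 K


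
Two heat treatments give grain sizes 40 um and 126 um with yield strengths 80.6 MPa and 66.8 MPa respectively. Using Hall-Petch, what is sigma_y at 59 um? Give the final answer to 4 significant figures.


sigma_y = sigma0 + k / sqrt(d)
1/sqrt(d1) = 1/sqrt(4e-05) = 158.114;  1/sqrt(d2) = 89.0871
k = (sigma1 - sigma2) / (1/sqrt(d1) - 1/sqrt(d2)) = (80.6 - 66.8) / (158.114 - 89.0871) = 0.199922 MPa*m^0.5
sigma0 = sigma1 - k/sqrt(d1) = 80.6 - 0.199922*158.114 = 48.9895 MPa
sigma_y(d3) = 48.9895 + 0.199922 / sqrt(5.9e-05) = 75.02 MPa


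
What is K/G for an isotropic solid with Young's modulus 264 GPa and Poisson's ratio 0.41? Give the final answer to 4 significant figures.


G = E / (2*(1+nu))
G = 264 / (2*(1+0.41)) = 93.617 GPa
K = E / (3*(1-2*nu))
K = 264 / (3*(1-2*0.41)) = 488.889 GPa
K/G = 488.889 / 93.617 = 5.222


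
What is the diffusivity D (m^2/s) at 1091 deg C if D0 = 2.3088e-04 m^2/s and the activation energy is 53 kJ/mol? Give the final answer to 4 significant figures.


D = D0 * exp(-Qd / (R*T))
T = 1364.15 K
D = 2.3088e-04 * exp(-53e3 / (8.314 * 1364.15))
D = 2.157e-06 m^2/s


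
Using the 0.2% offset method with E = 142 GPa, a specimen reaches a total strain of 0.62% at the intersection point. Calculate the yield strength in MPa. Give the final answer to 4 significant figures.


Offset strain = 0.002
Elastic strain at yield = total_strain - offset = 6.2e-03 - 0.002 = 4.2e-03
sigma_y = E * elastic_strain = 142000 * 4.2e-03
sigma_y = 596.4 MPa


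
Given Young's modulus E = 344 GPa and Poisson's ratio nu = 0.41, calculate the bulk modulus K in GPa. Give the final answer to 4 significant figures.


K = E / (3*(1-2*nu))
K = 344 / (3*(1-2*0.41))
K = 637 GPa


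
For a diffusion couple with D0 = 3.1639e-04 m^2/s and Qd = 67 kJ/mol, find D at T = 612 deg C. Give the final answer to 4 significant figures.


D = D0 * exp(-Qd / (R*T))
T = 885.15 K
D = 3.1639e-04 * exp(-67e3 / (8.314 * 885.15))
D = 3.518e-08 m^2/s


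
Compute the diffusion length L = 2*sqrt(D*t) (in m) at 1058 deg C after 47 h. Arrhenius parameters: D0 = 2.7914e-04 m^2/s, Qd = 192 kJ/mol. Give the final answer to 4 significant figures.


Step 1: D = D0 * exp(-Qd/(R*T))
T = 1331.15 K
D = 2.7914e-04 * exp(-192e3 / (8.314 * 1331.15)) = 8.15501e-12 m^2/s
Step 2: L = 2*sqrt(D*t)
t = 47 h = 169200 s
L = 2*sqrt(8.15501e-12 * 169200) = 2.349e-03 m


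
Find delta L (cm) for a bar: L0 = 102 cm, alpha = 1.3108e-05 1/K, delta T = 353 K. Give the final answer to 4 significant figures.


dL = L0 * alpha * dT
dL = 102 * 1.3108e-05 * 353
dL = 0.472 cm


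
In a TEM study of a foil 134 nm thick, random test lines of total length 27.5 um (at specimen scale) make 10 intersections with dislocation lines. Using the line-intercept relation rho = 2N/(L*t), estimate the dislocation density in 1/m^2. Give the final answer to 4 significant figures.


rho = 2N / (L * t)
L = 27.5 um = 2.75e-05 m, t = 134 nm = 1.34e-07 m
rho = 2 * 10 / (2.75e-05 * 1.34e-07)
rho = 5.427e+12 1/m^2


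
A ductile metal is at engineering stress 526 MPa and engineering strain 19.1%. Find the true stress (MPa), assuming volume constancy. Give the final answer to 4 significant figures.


sigma_true = sigma_eng * (1 + epsilon_eng)
sigma_true = 526 * (1 + 0.191)
sigma_true = 626.5 MPa


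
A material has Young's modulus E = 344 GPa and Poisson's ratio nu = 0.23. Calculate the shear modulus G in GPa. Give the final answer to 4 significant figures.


G = E / (2*(1+nu))
G = 344 / (2*(1+0.23))
G = 139.8 GPa


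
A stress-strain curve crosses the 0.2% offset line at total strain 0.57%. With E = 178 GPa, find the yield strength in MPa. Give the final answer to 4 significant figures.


Offset strain = 0.002
Elastic strain at yield = total_strain - offset = 5.7e-03 - 0.002 = 3.7e-03
sigma_y = E * elastic_strain = 178000 * 3.7e-03
sigma_y = 658.6 MPa


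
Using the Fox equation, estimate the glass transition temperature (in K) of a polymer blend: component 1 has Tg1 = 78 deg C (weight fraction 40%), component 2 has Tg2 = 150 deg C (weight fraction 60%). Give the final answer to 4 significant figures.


1/Tg = w1/Tg1 + w2/Tg2 (in Kelvin)
Tg1 = 351.15 K, Tg2 = 423.15 K
1/Tg = 0.4/351.15 + 0.6/423.15
Tg = 391.1 K


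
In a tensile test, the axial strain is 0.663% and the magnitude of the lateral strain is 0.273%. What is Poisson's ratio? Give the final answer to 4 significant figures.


nu = -epsilon_lat / epsilon_axial
Lateral strain is contraction (negative), so using magnitudes:
nu = 0.273 / 0.663
nu = 0.4118


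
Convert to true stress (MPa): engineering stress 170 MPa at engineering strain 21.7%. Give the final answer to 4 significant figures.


sigma_true = sigma_eng * (1 + epsilon_eng)
sigma_true = 170 * (1 + 0.217)
sigma_true = 206.9 MPa


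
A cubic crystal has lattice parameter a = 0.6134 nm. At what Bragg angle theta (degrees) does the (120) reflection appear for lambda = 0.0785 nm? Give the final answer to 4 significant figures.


d = a / sqrt(h^2+k^2+l^2)
d = 0.6134 / sqrt(5) = 0.274321 nm
lambda = 2*d*sin(theta)  =>  sin(theta) = lambda / (2*d)
sin(theta) = 0.0785 / (2 * 0.274321) = 0.143081
theta = 8.226 deg


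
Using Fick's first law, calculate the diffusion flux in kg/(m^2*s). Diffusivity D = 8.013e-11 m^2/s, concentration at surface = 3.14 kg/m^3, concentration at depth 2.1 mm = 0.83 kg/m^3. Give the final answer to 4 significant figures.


J = -D * (dC/dx) = D * (C1 - C2) / dx
J = 8.013e-11 * (3.14 - 0.83) / 2.1e-03
J = 8.814e-08 kg/(m^2*s)


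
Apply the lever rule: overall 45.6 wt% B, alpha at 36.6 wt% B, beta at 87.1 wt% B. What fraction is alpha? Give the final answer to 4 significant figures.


f_alpha = (C_beta - C0) / (C_beta - C_alpha)
f_alpha = (87.1 - 45.6) / (87.1 - 36.6)
f_alpha = 0.8218


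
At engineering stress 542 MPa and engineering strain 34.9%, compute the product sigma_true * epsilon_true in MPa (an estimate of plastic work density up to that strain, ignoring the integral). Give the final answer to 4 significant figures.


sigma_true = sigma_eng * (1 + epsilon_eng)
sigma_true = 542 * (1 + 0.349) = 731.158 MPa
epsilon_true = ln(1 + epsilon_eng)
epsilon_true = ln(1 + 0.349) = 0.299364
sigma_true * epsilon_true = 731.158 * 0.299364 = 218.9 MPa


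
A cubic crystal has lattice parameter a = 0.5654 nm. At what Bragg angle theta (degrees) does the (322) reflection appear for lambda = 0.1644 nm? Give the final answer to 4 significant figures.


d = a / sqrt(h^2+k^2+l^2)
d = 0.5654 / sqrt(17) = 0.13713 nm
lambda = 2*d*sin(theta)  =>  sin(theta) = lambda / (2*d)
sin(theta) = 0.1644 / (2 * 0.13713) = 0.599433
theta = 36.83 deg


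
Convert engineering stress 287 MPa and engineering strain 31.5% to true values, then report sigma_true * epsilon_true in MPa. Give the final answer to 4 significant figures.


sigma_true = sigma_eng * (1 + epsilon_eng)
sigma_true = 287 * (1 + 0.315) = 377.405 MPa
epsilon_true = ln(1 + epsilon_eng)
epsilon_true = ln(1 + 0.315) = 0.273837
sigma_true * epsilon_true = 377.405 * 0.273837 = 103.3 MPa


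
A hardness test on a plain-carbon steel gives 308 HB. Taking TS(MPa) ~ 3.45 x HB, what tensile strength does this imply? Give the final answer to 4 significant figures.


TS (MPa) = 3.45 * HB
TS = 3.45 * 308
TS = 1063 MPa


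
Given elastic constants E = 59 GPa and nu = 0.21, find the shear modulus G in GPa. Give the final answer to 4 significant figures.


G = E / (2*(1+nu))
G = 59 / (2*(1+0.21))
G = 24.38 GPa


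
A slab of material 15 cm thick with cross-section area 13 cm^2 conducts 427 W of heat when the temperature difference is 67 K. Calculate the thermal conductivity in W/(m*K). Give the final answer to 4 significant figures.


k = Q*L / (A*dT)
L = 0.15 m, A = 1.3e-03 m^2
k = 427 * 0.15 / (1.3e-03 * 67)
k = 735.4 W/(m*K)


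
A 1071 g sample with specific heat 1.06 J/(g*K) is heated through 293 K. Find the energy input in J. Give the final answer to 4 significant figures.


Q = m * cp * dT
Q = 1071 * 1.06 * 293
Q = 332600 J


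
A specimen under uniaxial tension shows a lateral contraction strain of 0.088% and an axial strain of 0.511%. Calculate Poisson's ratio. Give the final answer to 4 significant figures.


nu = -epsilon_lat / epsilon_axial
Lateral strain is contraction (negative), so using magnitudes:
nu = 0.088 / 0.511
nu = 0.1722


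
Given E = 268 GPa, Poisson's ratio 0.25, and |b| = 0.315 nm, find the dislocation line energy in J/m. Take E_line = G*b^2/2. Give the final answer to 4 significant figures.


Step 1: G = E / (2*(1+nu))
G = 268 / (2*(1+0.25)) = 107.2 GPa = 1.072e+11 Pa
Step 2: E_line = G*b^2/2
b = 0.315 nm = 3.15e-10 m
E_line = 0.5 * 1.072e+11 * (3.15e-10)^2 = 5.318e-09 J/m


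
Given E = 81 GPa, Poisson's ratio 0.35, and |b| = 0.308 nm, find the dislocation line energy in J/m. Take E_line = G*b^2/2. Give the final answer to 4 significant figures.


Step 1: G = E / (2*(1+nu))
G = 81 / (2*(1+0.35)) = 30 GPa = 3e+10 Pa
Step 2: E_line = G*b^2/2
b = 0.308 nm = 3.08e-10 m
E_line = 0.5 * 3e+10 * (3.08e-10)^2 = 1.423e-09 J/m


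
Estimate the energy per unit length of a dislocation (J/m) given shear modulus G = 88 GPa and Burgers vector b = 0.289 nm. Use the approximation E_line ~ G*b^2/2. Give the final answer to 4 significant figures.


E = G*b^2/2
b = 0.289 nm = 2.89e-10 m
G = 88 GPa = 8.8e+10 Pa
E = 0.5 * 8.8e+10 * (2.89e-10)^2
E = 3.675e-09 J/m


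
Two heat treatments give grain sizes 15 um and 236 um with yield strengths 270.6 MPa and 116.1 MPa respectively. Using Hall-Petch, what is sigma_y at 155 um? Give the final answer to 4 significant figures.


sigma_y = sigma0 + k / sqrt(d)
1/sqrt(d1) = 1/sqrt(1.5e-05) = 258.199;  1/sqrt(d2) = 65.0945
k = (sigma1 - sigma2) / (1/sqrt(d1) - 1/sqrt(d2)) = (270.6 - 116.1) / (258.199 - 65.0945) = 0.800085 MPa*m^0.5
sigma0 = sigma1 - k/sqrt(d1) = 270.6 - 0.800085*258.199 = 64.0189 MPa
sigma_y(d3) = 64.0189 + 0.800085 / sqrt(1.55e-04) = 128.3 MPa


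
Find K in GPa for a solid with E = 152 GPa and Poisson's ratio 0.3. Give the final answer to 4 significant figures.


K = E / (3*(1-2*nu))
K = 152 / (3*(1-2*0.3))
K = 126.7 GPa


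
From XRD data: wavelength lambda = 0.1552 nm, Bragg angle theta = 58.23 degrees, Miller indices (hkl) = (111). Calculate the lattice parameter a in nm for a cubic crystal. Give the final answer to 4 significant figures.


d = lambda / (2*sin(theta))
d = 0.1552 / (2*sin(58.23 deg))
d = 0.091276 nm
a = d * sqrt(h^2+k^2+l^2) = 0.091276 * sqrt(3)
a = 0.1581 nm


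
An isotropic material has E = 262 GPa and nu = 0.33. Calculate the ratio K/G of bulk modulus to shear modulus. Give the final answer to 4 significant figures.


G = E / (2*(1+nu))
G = 262 / (2*(1+0.33)) = 98.4962 GPa
K = E / (3*(1-2*nu))
K = 262 / (3*(1-2*0.33)) = 256.863 GPa
K/G = 256.863 / 98.4962 = 2.608


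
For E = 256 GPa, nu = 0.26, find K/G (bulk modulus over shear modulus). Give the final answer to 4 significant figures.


G = E / (2*(1+nu))
G = 256 / (2*(1+0.26)) = 101.587 GPa
K = E / (3*(1-2*nu))
K = 256 / (3*(1-2*0.26)) = 177.778 GPa
K/G = 177.778 / 101.587 = 1.75


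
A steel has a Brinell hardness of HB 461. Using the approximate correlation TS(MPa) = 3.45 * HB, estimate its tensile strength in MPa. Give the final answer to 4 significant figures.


TS (MPa) = 3.45 * HB
TS = 3.45 * 461
TS = 1590 MPa


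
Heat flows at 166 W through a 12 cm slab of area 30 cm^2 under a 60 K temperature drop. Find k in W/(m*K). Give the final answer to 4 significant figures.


k = Q*L / (A*dT)
L = 0.12 m, A = 3e-03 m^2
k = 166 * 0.12 / (3e-03 * 60)
k = 110.7 W/(m*K)


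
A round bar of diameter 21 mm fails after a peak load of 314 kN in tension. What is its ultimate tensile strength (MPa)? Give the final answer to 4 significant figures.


A0 = pi*(d/2)^2 = pi*(21/2)^2 = 346.361 mm^2
UTS = F_max / A0 = 314*1000 / 346.361
UTS = 906.6 MPa


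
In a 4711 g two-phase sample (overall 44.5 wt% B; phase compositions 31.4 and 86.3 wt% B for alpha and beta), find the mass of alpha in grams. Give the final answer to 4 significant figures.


f_alpha = (C_beta - C0) / (C_beta - C_alpha)
f_alpha = (86.3 - 44.5) / (86.3 - 31.4) = 0.761384
m_alpha = f_alpha * m_total = 0.761384 * 4711 = 3587 g


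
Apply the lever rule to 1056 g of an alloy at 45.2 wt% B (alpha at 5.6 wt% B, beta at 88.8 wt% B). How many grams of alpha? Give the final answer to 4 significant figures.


f_alpha = (C_beta - C0) / (C_beta - C_alpha)
f_alpha = (88.8 - 45.2) / (88.8 - 5.6) = 0.524038
m_alpha = f_alpha * m_total = 0.524038 * 1056 = 553.4 g


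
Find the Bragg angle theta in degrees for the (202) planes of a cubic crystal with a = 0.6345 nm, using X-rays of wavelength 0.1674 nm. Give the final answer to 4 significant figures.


d = a / sqrt(h^2+k^2+l^2)
d = 0.6345 / sqrt(8) = 0.22433 nm
lambda = 2*d*sin(theta)  =>  sin(theta) = lambda / (2*d)
sin(theta) = 0.1674 / (2 * 0.22433) = 0.373112
theta = 21.91 deg


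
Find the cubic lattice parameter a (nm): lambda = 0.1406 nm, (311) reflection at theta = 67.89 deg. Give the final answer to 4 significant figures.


d = lambda / (2*sin(theta))
d = 0.1406 / (2*sin(67.89 deg))
d = 0.07588 nm
a = d * sqrt(h^2+k^2+l^2) = 0.07588 * sqrt(11)
a = 0.2517 nm


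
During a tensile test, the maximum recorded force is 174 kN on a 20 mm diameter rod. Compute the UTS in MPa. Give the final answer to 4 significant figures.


A0 = pi*(d/2)^2 = pi*(20/2)^2 = 314.159 mm^2
UTS = F_max / A0 = 174*1000 / 314.159
UTS = 553.9 MPa


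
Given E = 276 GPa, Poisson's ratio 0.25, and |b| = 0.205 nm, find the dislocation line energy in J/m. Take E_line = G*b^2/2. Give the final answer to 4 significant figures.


Step 1: G = E / (2*(1+nu))
G = 276 / (2*(1+0.25)) = 110.4 GPa = 1.104e+11 Pa
Step 2: E_line = G*b^2/2
b = 0.205 nm = 2.05e-10 m
E_line = 0.5 * 1.104e+11 * (2.05e-10)^2 = 2.32e-09 J/m


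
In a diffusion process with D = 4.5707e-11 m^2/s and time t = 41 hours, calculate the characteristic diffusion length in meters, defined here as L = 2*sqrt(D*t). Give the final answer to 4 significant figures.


t = 41 hr = 147600 s
Diffusion length = 2*sqrt(D*t)
= 2*sqrt(4.5707e-11 * 147600)
= 5.195e-03 m


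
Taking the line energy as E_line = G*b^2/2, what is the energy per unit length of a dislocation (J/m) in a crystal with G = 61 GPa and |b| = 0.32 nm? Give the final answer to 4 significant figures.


E = G*b^2/2
b = 0.32 nm = 3.2e-10 m
G = 61 GPa = 6.1e+10 Pa
E = 0.5 * 6.1e+10 * (3.2e-10)^2
E = 3.123e-09 J/m


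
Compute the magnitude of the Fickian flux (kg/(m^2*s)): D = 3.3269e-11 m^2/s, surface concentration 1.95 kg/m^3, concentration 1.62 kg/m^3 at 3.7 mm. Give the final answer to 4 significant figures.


J = -D * (dC/dx) = D * (C1 - C2) / dx
J = 3.3269e-11 * (1.95 - 1.62) / 3.7e-03
J = 2.967e-09 kg/(m^2*s)


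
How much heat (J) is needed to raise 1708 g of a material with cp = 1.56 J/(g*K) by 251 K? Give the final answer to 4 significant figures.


Q = m * cp * dT
Q = 1708 * 1.56 * 251
Q = 668800 J


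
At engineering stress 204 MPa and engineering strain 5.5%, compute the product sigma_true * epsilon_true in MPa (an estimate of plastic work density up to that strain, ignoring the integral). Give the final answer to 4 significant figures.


sigma_true = sigma_eng * (1 + epsilon_eng)
sigma_true = 204 * (1 + 0.055) = 215.22 MPa
epsilon_true = ln(1 + epsilon_eng)
epsilon_true = ln(1 + 0.055) = 0.0535408
sigma_true * epsilon_true = 215.22 * 0.0535408 = 11.52 MPa


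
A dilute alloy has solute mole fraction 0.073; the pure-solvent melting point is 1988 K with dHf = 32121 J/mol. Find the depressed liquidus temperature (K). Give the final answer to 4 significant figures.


dT = R*Tm^2*x / dHf
dT = 8.314 * 1988^2 * 0.073 / 32121
dT = 74.6752 K
T_new = 1988 - 74.6752 = 1913 K


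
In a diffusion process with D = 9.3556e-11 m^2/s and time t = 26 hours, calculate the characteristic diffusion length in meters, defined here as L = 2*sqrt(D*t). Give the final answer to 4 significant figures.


t = 26 hr = 93600 s
Diffusion length = 2*sqrt(D*t)
= 2*sqrt(9.3556e-11 * 93600)
= 5.918e-03 m


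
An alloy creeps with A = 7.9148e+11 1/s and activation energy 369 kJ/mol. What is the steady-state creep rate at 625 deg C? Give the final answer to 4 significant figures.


rate = A * exp(-Q / (R*T))
T = 625 + 273.15 = 898.15 K
rate = 7.9148e+11 * exp(-369e3 / (8.314 * 898.15))
rate = 2.737e-10 1/s


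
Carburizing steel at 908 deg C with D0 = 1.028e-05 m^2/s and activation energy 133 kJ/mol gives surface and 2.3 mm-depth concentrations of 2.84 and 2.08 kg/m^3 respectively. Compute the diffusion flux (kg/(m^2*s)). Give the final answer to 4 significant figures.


Step 1: D = D0 * exp(-Qd/(R*T))
T = 908 + 273.15 = 1181.15 K
D = 1.028e-05 * exp(-133e3 / (8.314 * 1181.15)) = 1.34912e-11 m^2/s
Step 2: J = D * (C1 - C2) / dx
J = 1.34912e-11 * (2.84 - 2.08) / 2.3e-03
J = 4.458e-09 kg/(m^2*s)


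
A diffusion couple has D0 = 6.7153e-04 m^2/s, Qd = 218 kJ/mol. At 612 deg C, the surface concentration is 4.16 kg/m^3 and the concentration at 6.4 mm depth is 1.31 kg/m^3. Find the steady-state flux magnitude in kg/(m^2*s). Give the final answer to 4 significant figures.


Step 1: D = D0 * exp(-Qd/(R*T))
T = 612 + 273.15 = 885.15 K
D = 6.7153e-04 * exp(-218e3 / (8.314 * 885.15)) = 9.16101e-17 m^2/s
Step 2: J = D * (C1 - C2) / dx
J = 9.16101e-17 * (4.16 - 1.31) / 6.4e-03
J = 4.08e-14 kg/(m^2*s)


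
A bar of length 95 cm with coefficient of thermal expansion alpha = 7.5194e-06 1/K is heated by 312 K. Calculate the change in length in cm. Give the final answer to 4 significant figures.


dL = L0 * alpha * dT
dL = 95 * 7.5194e-06 * 312
dL = 0.2229 cm


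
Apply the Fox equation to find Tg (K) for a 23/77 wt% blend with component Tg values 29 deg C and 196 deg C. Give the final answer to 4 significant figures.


1/Tg = w1/Tg1 + w2/Tg2 (in Kelvin)
Tg1 = 302.15 K, Tg2 = 469.15 K
1/Tg = 0.23/302.15 + 0.77/469.15
Tg = 416.2 K


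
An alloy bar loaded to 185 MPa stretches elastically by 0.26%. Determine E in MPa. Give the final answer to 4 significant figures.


E = sigma / epsilon
epsilon = 0.26% = 2.6e-03
E = 185 / 2.6e-03
E = 71150 MPa


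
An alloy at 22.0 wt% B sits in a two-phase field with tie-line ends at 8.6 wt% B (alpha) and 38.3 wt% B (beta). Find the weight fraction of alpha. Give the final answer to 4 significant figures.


f_alpha = (C_beta - C0) / (C_beta - C_alpha)
f_alpha = (38.3 - 22.0) / (38.3 - 8.6)
f_alpha = 0.5488


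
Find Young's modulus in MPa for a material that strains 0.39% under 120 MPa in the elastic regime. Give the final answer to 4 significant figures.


E = sigma / epsilon
epsilon = 0.39% = 3.9e-03
E = 120 / 3.9e-03
E = 30770 MPa


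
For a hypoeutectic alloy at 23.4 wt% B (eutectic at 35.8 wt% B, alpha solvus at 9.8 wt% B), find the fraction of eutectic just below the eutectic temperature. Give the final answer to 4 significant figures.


f_primary = (C_e - C0) / (C_e - C_alpha_max)
f_primary = (35.8 - 23.4) / (35.8 - 9.8)
f_primary = 0.476923
f_eutectic = 1 - 0.476923 = 0.5231


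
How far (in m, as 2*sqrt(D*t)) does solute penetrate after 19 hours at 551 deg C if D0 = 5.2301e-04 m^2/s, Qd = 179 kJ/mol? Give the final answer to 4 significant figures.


Step 1: D = D0 * exp(-Qd/(R*T))
T = 824.15 K
D = 5.2301e-04 * exp(-179e3 / (8.314 * 824.15)) = 2.3609e-15 m^2/s
Step 2: L = 2*sqrt(D*t)
t = 19 h = 68400 s
L = 2*sqrt(2.3609e-15 * 68400) = 2.542e-05 m


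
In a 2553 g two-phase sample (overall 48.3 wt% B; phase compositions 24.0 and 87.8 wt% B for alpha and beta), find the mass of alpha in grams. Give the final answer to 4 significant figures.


f_alpha = (C_beta - C0) / (C_beta - C_alpha)
f_alpha = (87.8 - 48.3) / (87.8 - 24.0) = 0.619122
m_alpha = f_alpha * m_total = 0.619122 * 2553 = 1581 g


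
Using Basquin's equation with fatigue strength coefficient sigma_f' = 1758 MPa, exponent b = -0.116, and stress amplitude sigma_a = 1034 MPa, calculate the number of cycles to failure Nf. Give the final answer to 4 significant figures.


sigma_a = sigma_f' * (2*Nf)^b
2*Nf = (sigma_a / sigma_f')^(1/b)
2*Nf = (1034 / 1758)^(1/-0.116)
2*Nf = 97.0632
Nf = 48.53 cycles


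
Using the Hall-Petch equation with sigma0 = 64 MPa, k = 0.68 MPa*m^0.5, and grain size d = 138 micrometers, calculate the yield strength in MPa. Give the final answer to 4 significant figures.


sigma_y = sigma0 + k / sqrt(d)
d = 138 um = 1.38e-04 m
sigma_y = 64 + 0.68 / sqrt(1.38e-04)
sigma_y = 121.9 MPa


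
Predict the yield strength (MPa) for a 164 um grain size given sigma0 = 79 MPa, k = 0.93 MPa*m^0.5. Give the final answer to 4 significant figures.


sigma_y = sigma0 + k / sqrt(d)
d = 164 um = 1.64e-04 m
sigma_y = 79 + 0.93 / sqrt(1.64e-04)
sigma_y = 151.6 MPa


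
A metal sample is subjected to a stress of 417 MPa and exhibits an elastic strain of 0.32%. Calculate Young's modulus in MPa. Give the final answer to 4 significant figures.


E = sigma / epsilon
epsilon = 0.32% = 3.2e-03
E = 417 / 3.2e-03
E = 130300 MPa


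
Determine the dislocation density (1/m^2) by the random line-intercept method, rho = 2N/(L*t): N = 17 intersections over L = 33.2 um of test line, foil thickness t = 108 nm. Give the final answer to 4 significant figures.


rho = 2N / (L * t)
L = 33.2 um = 3.32e-05 m, t = 108 nm = 1.08e-07 m
rho = 2 * 17 / (3.32e-05 * 1.08e-07)
rho = 9.482e+12 1/m^2


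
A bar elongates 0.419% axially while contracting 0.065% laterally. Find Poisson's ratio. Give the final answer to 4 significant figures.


nu = -epsilon_lat / epsilon_axial
Lateral strain is contraction (negative), so using magnitudes:
nu = 0.065 / 0.419
nu = 0.1551


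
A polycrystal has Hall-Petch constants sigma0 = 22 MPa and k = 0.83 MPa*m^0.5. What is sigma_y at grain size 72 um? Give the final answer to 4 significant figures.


sigma_y = sigma0 + k / sqrt(d)
d = 72 um = 7.2e-05 m
sigma_y = 22 + 0.83 / sqrt(7.2e-05)
sigma_y = 119.8 MPa


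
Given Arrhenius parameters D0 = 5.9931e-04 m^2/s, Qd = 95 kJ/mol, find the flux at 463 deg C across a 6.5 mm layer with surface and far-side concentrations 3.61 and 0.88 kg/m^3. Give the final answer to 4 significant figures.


Step 1: D = D0 * exp(-Qd/(R*T))
T = 463 + 273.15 = 736.15 K
D = 5.9931e-04 * exp(-95e3 / (8.314 * 736.15)) = 1.08777e-10 m^2/s
Step 2: J = D * (C1 - C2) / dx
J = 1.08777e-10 * (3.61 - 0.88) / 6.5e-03
J = 4.569e-08 kg/(m^2*s)


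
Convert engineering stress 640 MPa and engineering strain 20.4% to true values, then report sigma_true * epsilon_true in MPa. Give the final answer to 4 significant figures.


sigma_true = sigma_eng * (1 + epsilon_eng)
sigma_true = 640 * (1 + 0.204) = 770.56 MPa
epsilon_true = ln(1 + epsilon_eng)
epsilon_true = ln(1 + 0.204) = 0.185649
sigma_true * epsilon_true = 770.56 * 0.185649 = 143.1 MPa


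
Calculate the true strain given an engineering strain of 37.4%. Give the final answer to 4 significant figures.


epsilon_true = ln(1 + epsilon_eng)
epsilon_true = ln(1 + 0.374)
epsilon_true = 0.3177


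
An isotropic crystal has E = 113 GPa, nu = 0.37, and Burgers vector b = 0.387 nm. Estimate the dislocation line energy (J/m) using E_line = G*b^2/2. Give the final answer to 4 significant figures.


Step 1: G = E / (2*(1+nu))
G = 113 / (2*(1+0.37)) = 41.2409 GPa = 4.12409e+10 Pa
Step 2: E_line = G*b^2/2
b = 0.387 nm = 3.87e-10 m
E_line = 0.5 * 4.12409e+10 * (3.87e-10)^2 = 3.088e-09 J/m


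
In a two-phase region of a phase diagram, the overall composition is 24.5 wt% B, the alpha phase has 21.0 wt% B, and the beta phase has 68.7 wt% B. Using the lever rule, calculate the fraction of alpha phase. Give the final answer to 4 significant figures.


f_alpha = (C_beta - C0) / (C_beta - C_alpha)
f_alpha = (68.7 - 24.5) / (68.7 - 21.0)
f_alpha = 0.9266


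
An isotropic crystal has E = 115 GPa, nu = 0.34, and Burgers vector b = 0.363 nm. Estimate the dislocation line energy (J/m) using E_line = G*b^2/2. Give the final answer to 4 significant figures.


Step 1: G = E / (2*(1+nu))
G = 115 / (2*(1+0.34)) = 42.9104 GPa = 4.29104e+10 Pa
Step 2: E_line = G*b^2/2
b = 0.363 nm = 3.63e-10 m
E_line = 0.5 * 4.29104e+10 * (3.63e-10)^2 = 2.827e-09 J/m


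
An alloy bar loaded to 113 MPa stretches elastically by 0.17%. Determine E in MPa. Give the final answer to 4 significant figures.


E = sigma / epsilon
epsilon = 0.17% = 1.7e-03
E = 113 / 1.7e-03
E = 66470 MPa


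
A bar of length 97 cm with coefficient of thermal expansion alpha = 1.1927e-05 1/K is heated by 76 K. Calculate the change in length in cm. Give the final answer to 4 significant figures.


dL = L0 * alpha * dT
dL = 97 * 1.1927e-05 * 76
dL = 0.08793 cm


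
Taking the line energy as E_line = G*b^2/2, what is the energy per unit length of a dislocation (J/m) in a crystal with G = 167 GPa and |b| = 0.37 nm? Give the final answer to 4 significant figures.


E = G*b^2/2
b = 0.37 nm = 3.7e-10 m
G = 167 GPa = 1.67e+11 Pa
E = 0.5 * 1.67e+11 * (3.7e-10)^2
E = 1.143e-08 J/m


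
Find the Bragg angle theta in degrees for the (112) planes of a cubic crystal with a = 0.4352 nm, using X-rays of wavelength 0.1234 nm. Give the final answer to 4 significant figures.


d = a / sqrt(h^2+k^2+l^2)
d = 0.4352 / sqrt(6) = 0.17767 nm
lambda = 2*d*sin(theta)  =>  sin(theta) = lambda / (2*d)
sin(theta) = 0.1234 / (2 * 0.17767) = 0.347274
theta = 20.32 deg


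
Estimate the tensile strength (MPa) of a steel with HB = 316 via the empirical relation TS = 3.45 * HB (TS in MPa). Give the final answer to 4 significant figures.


TS (MPa) = 3.45 * HB
TS = 3.45 * 316
TS = 1090 MPa


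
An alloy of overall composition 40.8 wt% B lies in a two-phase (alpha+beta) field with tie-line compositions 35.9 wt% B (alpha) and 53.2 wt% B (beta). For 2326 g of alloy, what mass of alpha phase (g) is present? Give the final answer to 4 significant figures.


f_alpha = (C_beta - C0) / (C_beta - C_alpha)
f_alpha = (53.2 - 40.8) / (53.2 - 35.9) = 0.716763
m_alpha = f_alpha * m_total = 0.716763 * 2326 = 1667 g


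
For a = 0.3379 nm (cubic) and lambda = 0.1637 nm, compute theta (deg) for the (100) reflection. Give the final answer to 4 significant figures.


d = a / sqrt(h^2+k^2+l^2)
d = 0.3379 / sqrt(1) = 0.3379 nm
lambda = 2*d*sin(theta)  =>  sin(theta) = lambda / (2*d)
sin(theta) = 0.1637 / (2 * 0.3379) = 0.242231
theta = 14.02 deg


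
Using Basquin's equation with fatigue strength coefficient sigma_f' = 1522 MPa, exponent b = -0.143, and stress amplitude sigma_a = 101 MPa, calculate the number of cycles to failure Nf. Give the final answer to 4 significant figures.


sigma_a = sigma_f' * (2*Nf)^b
2*Nf = (sigma_a / sigma_f')^(1/b)
2*Nf = (101 / 1522)^(1/-0.143)
2*Nf = 1.73147e+08
Nf = 8.657e+07 cycles


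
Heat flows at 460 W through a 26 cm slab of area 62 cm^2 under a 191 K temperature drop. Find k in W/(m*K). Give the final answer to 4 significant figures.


k = Q*L / (A*dT)
L = 0.26 m, A = 6.2e-03 m^2
k = 460 * 0.26 / (6.2e-03 * 191)
k = 101 W/(m*K)


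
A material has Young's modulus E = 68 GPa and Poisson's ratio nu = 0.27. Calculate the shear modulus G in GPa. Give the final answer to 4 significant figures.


G = E / (2*(1+nu))
G = 68 / (2*(1+0.27))
G = 26.77 GPa


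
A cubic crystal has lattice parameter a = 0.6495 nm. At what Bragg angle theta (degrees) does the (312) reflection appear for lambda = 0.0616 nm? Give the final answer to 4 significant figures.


d = a / sqrt(h^2+k^2+l^2)
d = 0.6495 / sqrt(14) = 0.173586 nm
lambda = 2*d*sin(theta)  =>  sin(theta) = lambda / (2*d)
sin(theta) = 0.0616 / (2 * 0.173586) = 0.177433
theta = 10.22 deg


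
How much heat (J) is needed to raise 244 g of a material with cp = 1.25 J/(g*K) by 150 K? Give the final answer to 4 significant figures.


Q = m * cp * dT
Q = 244 * 1.25 * 150
Q = 45750 J


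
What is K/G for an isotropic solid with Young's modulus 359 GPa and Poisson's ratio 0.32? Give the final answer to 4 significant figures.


G = E / (2*(1+nu))
G = 359 / (2*(1+0.32)) = 135.985 GPa
K = E / (3*(1-2*nu))
K = 359 / (3*(1-2*0.32)) = 332.407 GPa
K/G = 332.407 / 135.985 = 2.444


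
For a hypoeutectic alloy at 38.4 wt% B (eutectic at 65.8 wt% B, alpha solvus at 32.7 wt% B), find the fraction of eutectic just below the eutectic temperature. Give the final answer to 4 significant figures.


f_primary = (C_e - C0) / (C_e - C_alpha_max)
f_primary = (65.8 - 38.4) / (65.8 - 32.7)
f_primary = 0.827795
f_eutectic = 1 - 0.827795 = 0.1722


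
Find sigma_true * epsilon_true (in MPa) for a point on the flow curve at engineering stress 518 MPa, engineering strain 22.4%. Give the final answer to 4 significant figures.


sigma_true = sigma_eng * (1 + epsilon_eng)
sigma_true = 518 * (1 + 0.224) = 634.032 MPa
epsilon_true = ln(1 + epsilon_eng)
epsilon_true = ln(1 + 0.224) = 0.202124
sigma_true * epsilon_true = 634.032 * 0.202124 = 128.2 MPa


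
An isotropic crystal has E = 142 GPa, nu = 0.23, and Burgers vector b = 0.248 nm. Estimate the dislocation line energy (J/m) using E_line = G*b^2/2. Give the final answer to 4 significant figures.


Step 1: G = E / (2*(1+nu))
G = 142 / (2*(1+0.23)) = 57.7236 GPa = 5.77236e+10 Pa
Step 2: E_line = G*b^2/2
b = 0.248 nm = 2.48e-10 m
E_line = 0.5 * 5.77236e+10 * (2.48e-10)^2 = 1.775e-09 J/m


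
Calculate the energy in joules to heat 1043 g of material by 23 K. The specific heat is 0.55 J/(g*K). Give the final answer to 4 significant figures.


Q = m * cp * dT
Q = 1043 * 0.55 * 23
Q = 13190 J


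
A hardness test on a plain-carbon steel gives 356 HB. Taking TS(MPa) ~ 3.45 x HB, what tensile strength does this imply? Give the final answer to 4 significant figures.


TS (MPa) = 3.45 * HB
TS = 3.45 * 356
TS = 1228 MPa


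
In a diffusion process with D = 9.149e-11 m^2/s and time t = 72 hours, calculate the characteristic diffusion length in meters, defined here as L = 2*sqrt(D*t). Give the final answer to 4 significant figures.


t = 72 hr = 259200 s
Diffusion length = 2*sqrt(D*t)
= 2*sqrt(9.149e-11 * 259200)
= 9.739e-03 m


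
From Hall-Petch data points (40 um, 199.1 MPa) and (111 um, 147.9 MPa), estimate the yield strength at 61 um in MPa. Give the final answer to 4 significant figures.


sigma_y = sigma0 + k / sqrt(d)
1/sqrt(d1) = 1/sqrt(4e-05) = 158.114;  1/sqrt(d2) = 94.9158
k = (sigma1 - sigma2) / (1/sqrt(d1) - 1/sqrt(d2)) = (199.1 - 147.9) / (158.114 - 94.9158) = 0.810151 MPa*m^0.5
sigma0 = sigma1 - k/sqrt(d1) = 199.1 - 0.810151*158.114 = 71.0039 MPa
sigma_y(d3) = 71.0039 + 0.810151 / sqrt(6.1e-05) = 174.7 MPa


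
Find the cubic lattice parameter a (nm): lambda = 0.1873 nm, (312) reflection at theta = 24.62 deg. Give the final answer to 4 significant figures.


d = lambda / (2*sin(theta))
d = 0.1873 / (2*sin(24.62 deg))
d = 0.224797 nm
a = d * sqrt(h^2+k^2+l^2) = 0.224797 * sqrt(14)
a = 0.8411 nm


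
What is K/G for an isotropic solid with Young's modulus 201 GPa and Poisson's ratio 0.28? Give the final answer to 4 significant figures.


G = E / (2*(1+nu))
G = 201 / (2*(1+0.28)) = 78.5156 GPa
K = E / (3*(1-2*nu))
K = 201 / (3*(1-2*0.28)) = 152.273 GPa
K/G = 152.273 / 78.5156 = 1.939


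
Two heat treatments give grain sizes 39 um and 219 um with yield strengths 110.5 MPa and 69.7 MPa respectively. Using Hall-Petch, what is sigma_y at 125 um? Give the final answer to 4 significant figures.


sigma_y = sigma0 + k / sqrt(d)
1/sqrt(d1) = 1/sqrt(3.9e-05) = 160.128;  1/sqrt(d2) = 67.5737
k = (sigma1 - sigma2) / (1/sqrt(d1) - 1/sqrt(d2)) = (110.5 - 69.7) / (160.128 - 67.5737) = 0.440822 MPa*m^0.5
sigma0 = sigma1 - k/sqrt(d1) = 110.5 - 0.440822*160.128 = 39.912 MPa
sigma_y(d3) = 39.912 + 0.440822 / sqrt(1.25e-04) = 79.34 MPa


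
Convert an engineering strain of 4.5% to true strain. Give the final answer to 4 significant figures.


epsilon_true = ln(1 + epsilon_eng)
epsilon_true = ln(1 + 0.045)
epsilon_true = 0.04402


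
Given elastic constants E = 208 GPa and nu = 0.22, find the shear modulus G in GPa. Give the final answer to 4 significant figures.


G = E / (2*(1+nu))
G = 208 / (2*(1+0.22))
G = 85.25 GPa


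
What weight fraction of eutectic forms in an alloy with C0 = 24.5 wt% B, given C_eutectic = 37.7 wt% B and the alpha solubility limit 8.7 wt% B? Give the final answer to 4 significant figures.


f_primary = (C_e - C0) / (C_e - C_alpha_max)
f_primary = (37.7 - 24.5) / (37.7 - 8.7)
f_primary = 0.455172
f_eutectic = 1 - 0.455172 = 0.5448


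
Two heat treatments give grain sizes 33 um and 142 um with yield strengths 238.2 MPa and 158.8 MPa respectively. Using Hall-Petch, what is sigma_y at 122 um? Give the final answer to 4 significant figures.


sigma_y = sigma0 + k / sqrt(d)
1/sqrt(d1) = 1/sqrt(3.3e-05) = 174.078;  1/sqrt(d2) = 83.9181
k = (sigma1 - sigma2) / (1/sqrt(d1) - 1/sqrt(d2)) = (238.2 - 158.8) / (174.078 - 83.9181) = 0.880661 MPa*m^0.5
sigma0 = sigma1 - k/sqrt(d1) = 238.2 - 0.880661*174.078 = 84.8965 MPa
sigma_y(d3) = 84.8965 + 0.880661 / sqrt(1.22e-04) = 164.6 MPa


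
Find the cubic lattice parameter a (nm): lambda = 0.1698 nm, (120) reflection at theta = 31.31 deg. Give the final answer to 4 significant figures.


d = lambda / (2*sin(theta))
d = 0.1698 / (2*sin(31.31 deg))
d = 0.163373 nm
a = d * sqrt(h^2+k^2+l^2) = 0.163373 * sqrt(5)
a = 0.3653 nm


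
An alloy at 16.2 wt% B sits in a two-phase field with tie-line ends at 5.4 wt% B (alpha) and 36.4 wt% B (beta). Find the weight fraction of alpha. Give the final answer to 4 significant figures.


f_alpha = (C_beta - C0) / (C_beta - C_alpha)
f_alpha = (36.4 - 16.2) / (36.4 - 5.4)
f_alpha = 0.6516


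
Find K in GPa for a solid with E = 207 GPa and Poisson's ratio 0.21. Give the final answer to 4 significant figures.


K = E / (3*(1-2*nu))
K = 207 / (3*(1-2*0.21))
K = 119 GPa


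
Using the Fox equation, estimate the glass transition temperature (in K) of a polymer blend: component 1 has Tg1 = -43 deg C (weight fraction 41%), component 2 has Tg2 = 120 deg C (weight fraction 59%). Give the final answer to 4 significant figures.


1/Tg = w1/Tg1 + w2/Tg2 (in Kelvin)
Tg1 = 230.15 K, Tg2 = 393.15 K
1/Tg = 0.41/230.15 + 0.59/393.15
Tg = 304.7 K


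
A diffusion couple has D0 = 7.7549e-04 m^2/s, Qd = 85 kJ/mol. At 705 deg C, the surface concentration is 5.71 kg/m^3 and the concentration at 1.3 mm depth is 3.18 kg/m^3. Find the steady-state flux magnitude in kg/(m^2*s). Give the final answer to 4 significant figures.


Step 1: D = D0 * exp(-Qd/(R*T))
T = 705 + 273.15 = 978.15 K
D = 7.7549e-04 * exp(-85e3 / (8.314 * 978.15)) = 2.24021e-08 m^2/s
Step 2: J = D * (C1 - C2) / dx
J = 2.24021e-08 * (5.71 - 3.18) / 1.3e-03
J = 4.36e-05 kg/(m^2*s)


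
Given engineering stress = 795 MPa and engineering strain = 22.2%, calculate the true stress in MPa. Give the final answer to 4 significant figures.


sigma_true = sigma_eng * (1 + epsilon_eng)
sigma_true = 795 * (1 + 0.222)
sigma_true = 971.5 MPa


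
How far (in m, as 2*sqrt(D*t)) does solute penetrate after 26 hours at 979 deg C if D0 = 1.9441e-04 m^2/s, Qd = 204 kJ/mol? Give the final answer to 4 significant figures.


Step 1: D = D0 * exp(-Qd/(R*T))
T = 1252.15 K
D = 1.9441e-04 * exp(-204e3 / (8.314 * 1252.15)) = 6.00282e-13 m^2/s
Step 2: L = 2*sqrt(D*t)
t = 26 h = 93600 s
L = 2*sqrt(6.00282e-13 * 93600) = 4.741e-04 m


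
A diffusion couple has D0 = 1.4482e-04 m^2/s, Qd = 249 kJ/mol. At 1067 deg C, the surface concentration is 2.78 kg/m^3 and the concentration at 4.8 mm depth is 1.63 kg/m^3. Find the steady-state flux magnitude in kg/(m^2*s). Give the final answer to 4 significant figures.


Step 1: D = D0 * exp(-Qd/(R*T))
T = 1067 + 273.15 = 1340.15 K
D = 1.4482e-04 * exp(-249e3 / (8.314 * 1340.15)) = 2.85284e-14 m^2/s
Step 2: J = D * (C1 - C2) / dx
J = 2.85284e-14 * (2.78 - 1.63) / 4.8e-03
J = 6.835e-12 kg/(m^2*s)
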